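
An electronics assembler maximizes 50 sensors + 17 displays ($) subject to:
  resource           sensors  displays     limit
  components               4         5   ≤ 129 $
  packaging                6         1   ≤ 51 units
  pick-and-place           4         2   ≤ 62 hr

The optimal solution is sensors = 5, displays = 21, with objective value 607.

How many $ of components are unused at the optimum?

components used = 4·5 + 5·21 = 125; slack = 129 − 125 = 4.

4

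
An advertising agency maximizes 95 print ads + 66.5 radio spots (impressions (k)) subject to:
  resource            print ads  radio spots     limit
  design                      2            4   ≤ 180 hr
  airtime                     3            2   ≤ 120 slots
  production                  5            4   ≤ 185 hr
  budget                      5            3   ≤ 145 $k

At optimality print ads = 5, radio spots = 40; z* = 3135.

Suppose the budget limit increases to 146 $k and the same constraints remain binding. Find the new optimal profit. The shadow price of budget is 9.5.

3144.5

Δb = 1, so new z* = 3135 + (9.5)·(1) = 3135 + 9.5 = 3144.5.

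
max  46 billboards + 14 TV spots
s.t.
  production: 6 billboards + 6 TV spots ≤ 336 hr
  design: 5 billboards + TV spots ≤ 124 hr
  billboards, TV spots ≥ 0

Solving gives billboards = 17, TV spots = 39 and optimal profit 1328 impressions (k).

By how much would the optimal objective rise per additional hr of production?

Both production and design are binding at x*.
The binding rows give the dual system: 6·y_production + 5·y_design = 46 and 6·y_production + 1·y_design = 14.
→ y_production = 1 and y_design = 8.
Shadow price of production = 1.

1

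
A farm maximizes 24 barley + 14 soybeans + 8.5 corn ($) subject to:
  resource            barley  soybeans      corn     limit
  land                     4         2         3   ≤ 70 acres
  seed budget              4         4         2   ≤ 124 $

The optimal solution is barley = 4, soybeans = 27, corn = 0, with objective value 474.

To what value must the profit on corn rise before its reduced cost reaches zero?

17

Both land and seed budget are binding at x*.
From A_Bᵀ y = c: 4·y_land + 4·y_seed budget = 24; 2·y_land + 4·y_seed budget = 14.
This yields shadow prices y_land = 5, y_seed budget = 1.
corn enters the basis when its profit ≥ yᵀa₃ = 5·3 + 1·2 = 17.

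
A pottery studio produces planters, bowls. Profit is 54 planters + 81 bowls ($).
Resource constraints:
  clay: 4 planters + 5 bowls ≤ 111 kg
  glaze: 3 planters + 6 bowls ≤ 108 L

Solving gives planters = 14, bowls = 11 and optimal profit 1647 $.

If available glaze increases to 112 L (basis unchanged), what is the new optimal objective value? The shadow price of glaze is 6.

1671

Δb = 4, so new z* = 1647 + (6)·(4) = 1647 + 24 = 1671.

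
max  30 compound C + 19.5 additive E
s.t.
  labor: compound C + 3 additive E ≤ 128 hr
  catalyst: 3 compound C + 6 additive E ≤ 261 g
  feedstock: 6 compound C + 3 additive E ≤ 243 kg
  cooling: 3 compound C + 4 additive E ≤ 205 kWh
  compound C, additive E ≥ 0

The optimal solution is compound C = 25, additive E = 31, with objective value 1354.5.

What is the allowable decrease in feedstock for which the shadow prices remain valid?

90

Binding constraints: catalyst, feedstock. The basis is B = [[3,6],[6,3]] with det -27.
Per unit decrease in feedstock, x* moves by d = (-0.2222, 0.1111).
The basis stays optimal until labor becomes binding; allowable decrease = 90 kg.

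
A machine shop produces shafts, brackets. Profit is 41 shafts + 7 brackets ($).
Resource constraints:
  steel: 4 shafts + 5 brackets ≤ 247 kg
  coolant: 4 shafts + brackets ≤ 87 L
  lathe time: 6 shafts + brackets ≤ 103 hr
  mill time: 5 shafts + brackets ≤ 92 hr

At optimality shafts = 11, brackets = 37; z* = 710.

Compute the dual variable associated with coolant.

0

At the optimum: steel uses 229 of 247 (slack = 18); coolant uses 81 of 87 (slack = 6); lathe time uses 103 of 103 (binding); mill time uses 92 of 92 (binding).
Since steel, coolant are not tight, their duals are 0.
Dual feasibility on the basic columns requires 6·y_lathe time + 5·y_mill time = 41, 1·y_lathe time + 1·y_mill time = 7.
This yields shadow prices y_lathe time = 6, y_mill time = 1.
Shadow price of coolant = 0.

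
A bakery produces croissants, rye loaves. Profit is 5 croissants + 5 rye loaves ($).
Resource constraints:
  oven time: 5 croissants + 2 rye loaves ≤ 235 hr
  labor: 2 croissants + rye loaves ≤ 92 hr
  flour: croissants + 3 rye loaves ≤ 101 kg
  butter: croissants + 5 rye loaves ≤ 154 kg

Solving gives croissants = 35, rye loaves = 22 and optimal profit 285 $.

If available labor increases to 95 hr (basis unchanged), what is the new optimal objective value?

Check each constraint at x*: oven time 219/235 (slack 16); labor 92/92 (tight); flour 101/101 (tight); butter 145/154 (slack 9).
Since oven time, butter are not tight, their duals are 0.
The binding rows give the dual system: 2·y_labor + 1·y_flour = 5 and 1·y_labor + 3·y_flour = 5.
This yields shadow prices y_labor = 2, y_flour = 1.
Δz = y_labor·Δb = 2 × (3) = 6, so new z* = 285 + 6 = 291.

291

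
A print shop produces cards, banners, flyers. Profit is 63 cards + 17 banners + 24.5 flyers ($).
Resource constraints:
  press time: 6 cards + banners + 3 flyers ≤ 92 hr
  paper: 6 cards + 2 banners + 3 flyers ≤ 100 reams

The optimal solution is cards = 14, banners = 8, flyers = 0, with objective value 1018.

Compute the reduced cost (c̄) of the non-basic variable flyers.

-7

Both press time and paper are binding at x*.
From A_Bᵀ y = c: 6·y_press time + 6·y_paper = 63; 1·y_press time + 2·y_paper = 17.
This yields shadow prices y_press time = 4, y_paper = 6.5.
Reduced cost of flyers: c₃ − yᵀa₃ = 24.5 − (4·3 + 6.5·3) = 24.5 − 31.5 = -7.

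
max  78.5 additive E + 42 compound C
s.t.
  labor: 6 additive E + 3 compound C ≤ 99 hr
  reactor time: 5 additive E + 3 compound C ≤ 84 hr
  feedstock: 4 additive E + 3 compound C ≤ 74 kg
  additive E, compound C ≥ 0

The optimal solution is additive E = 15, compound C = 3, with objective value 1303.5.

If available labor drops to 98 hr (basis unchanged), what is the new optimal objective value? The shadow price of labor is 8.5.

Δb = -1, so new z* = 1303.5 + (8.5)·(-1) = 1303.5 − 8.5 = 1295.

1295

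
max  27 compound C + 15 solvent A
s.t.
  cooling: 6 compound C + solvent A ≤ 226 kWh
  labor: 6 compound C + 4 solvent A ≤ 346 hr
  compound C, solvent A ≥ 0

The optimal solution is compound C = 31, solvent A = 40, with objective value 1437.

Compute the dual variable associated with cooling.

Check each constraint at x*: cooling 226/226 (tight); labor 346/346 (tight).
From A_Bᵀ y = c: 6·y_cooling + 6·y_labor = 27; 1·y_cooling + 4·y_labor = 15.
→ y_cooling = 1 and y_labor = 3.5.
Shadow price of cooling = 1.

1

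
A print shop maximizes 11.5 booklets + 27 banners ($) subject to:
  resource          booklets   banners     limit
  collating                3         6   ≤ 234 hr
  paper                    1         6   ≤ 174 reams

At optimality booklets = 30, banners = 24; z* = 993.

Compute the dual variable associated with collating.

3.5

At the optimum: collating uses 234 of 234 (binding); paper uses 174 of 174 (binding).
From A_Bᵀ y = c: 3·y_collating + 1·y_paper = 11.5; 6·y_collating + 6·y_paper = 27.
Solving: y_collating = 3.5, y_paper = 1.
Shadow price of collating = 3.5.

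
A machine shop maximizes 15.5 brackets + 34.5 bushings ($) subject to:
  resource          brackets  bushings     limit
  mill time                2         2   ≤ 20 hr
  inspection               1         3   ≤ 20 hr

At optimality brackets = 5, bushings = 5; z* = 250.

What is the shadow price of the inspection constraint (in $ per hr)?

9.5

Check each constraint at x*: mill time 20/20 (tight); inspection 20/20 (tight).
The binding rows give the dual system: 2·y_mill time + 1·y_inspection = 15.5 and 2·y_mill time + 3·y_inspection = 34.5.
Solving: y_mill time = 3, y_inspection = 9.5.
Shadow price of inspection = 9.5.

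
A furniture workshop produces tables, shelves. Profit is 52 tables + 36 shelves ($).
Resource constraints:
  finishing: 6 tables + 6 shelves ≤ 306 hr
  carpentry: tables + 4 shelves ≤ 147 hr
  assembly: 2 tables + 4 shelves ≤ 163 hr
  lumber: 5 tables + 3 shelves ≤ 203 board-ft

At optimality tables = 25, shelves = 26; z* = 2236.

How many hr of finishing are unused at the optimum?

finishing used = 6·25 + 6·26 = 306; slack = 306 − 306 = 0.

0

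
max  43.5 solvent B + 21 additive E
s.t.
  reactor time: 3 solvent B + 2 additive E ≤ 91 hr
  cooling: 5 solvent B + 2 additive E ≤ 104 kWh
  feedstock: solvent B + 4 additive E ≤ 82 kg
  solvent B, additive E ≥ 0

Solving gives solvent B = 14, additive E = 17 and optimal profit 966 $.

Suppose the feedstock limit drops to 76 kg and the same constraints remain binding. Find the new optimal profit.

Binding: cooling and feedstock. Non-binding: reactor time (15 unused).
Slack constraints have shadow price 0 (complementary slackness).
The binding rows give the dual system: 5·y_cooling + 1·y_feedstock = 43.5 and 2·y_cooling + 4·y_feedstock = 21.
Solving: y_cooling = 8.5, y_feedstock = 1.
Δz = y_feedstock·Δb = 1 × (-6) = -6, so new z* = 966 − 6 = 960.

960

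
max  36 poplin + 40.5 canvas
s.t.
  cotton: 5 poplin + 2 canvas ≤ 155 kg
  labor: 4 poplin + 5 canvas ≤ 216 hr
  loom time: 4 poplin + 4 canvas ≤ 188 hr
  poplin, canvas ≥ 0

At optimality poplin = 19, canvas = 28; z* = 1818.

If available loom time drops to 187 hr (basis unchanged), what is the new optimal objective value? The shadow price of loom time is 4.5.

1813.5

Δb = -1, so new z* = 1818 + (4.5)·(-1) = 1818 − 4.5 = 1813.5.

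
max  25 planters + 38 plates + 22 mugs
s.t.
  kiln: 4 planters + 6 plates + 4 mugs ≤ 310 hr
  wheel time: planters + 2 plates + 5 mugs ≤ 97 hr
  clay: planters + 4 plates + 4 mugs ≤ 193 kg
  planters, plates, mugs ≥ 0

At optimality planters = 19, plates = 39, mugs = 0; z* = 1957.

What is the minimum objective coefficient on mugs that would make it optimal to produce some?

Binding: kiln and wheel time. Non-binding: clay (18 unused).
By complementary slackness, y = 0 for the non-binding constraint.
Dual feasibility on the basic columns requires 4·y_kiln + 1·y_wheel time = 25, 6·y_kiln + 2·y_wheel time = 38.
→ y_kiln = 6 and y_wheel time = 1.
mugs enters the basis when its profit ≥ yᵀa₃ = 6·4 + 1·5 = 29.

29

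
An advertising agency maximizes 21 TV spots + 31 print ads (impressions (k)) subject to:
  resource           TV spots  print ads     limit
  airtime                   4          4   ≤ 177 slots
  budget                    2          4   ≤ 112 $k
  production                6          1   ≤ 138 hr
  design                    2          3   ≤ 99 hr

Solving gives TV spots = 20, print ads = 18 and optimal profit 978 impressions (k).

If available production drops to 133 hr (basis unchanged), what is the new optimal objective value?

Check each constraint at x*: airtime 152/177 (slack 25); budget 112/112 (tight); production 138/138 (tight); design 94/99 (slack 5).
Slack constraints have shadow price 0 (complementary slackness).
Dual feasibility on the basic columns requires 2·y_budget + 6·y_production = 21, 4·y_budget + 1·y_production = 31.
→ y_budget = 7.5 and y_production = 1.
Δz = y_production·Δb = 1 × (-5) = -5, so new z* = 978 − 5 = 973.

973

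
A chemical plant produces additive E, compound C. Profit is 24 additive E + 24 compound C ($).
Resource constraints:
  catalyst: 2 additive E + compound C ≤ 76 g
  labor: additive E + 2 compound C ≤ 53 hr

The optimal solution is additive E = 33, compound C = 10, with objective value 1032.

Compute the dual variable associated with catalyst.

8

At the optimum: catalyst uses 76 of 76 (binding); labor uses 53 of 53 (binding).
From A_Bᵀ y = c: 2·y_catalyst + 1·y_labor = 24; 1·y_catalyst + 2·y_labor = 24.
→ y_catalyst = 8 and y_labor = 8.
Shadow price of catalyst = 8.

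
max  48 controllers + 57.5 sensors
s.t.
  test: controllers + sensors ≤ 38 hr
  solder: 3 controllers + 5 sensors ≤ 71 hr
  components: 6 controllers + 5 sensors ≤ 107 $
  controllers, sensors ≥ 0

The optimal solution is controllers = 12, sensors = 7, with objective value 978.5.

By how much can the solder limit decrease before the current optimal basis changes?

17.5

Binding constraints: solder, components. The basis is B = [[3,5],[6,5]] with det -15.
Per unit decrease in solder, x* moves by d = (0.3333, -0.4).
The basis stays optimal until sensors reaches 0; allowable decrease = 17.5 hr.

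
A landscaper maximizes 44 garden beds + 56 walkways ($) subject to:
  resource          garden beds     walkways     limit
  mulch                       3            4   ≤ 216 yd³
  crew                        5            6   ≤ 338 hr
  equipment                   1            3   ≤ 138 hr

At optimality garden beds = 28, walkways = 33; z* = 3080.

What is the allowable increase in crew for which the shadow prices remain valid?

22

Binding constraints: mulch, crew. The basis is B = [[3,4],[5,6]] with det -2.
Per unit increase in crew, x* moves by d = (2, -1.5).
The basis stays optimal until walkways reaches 0; allowable increase = 22 hr.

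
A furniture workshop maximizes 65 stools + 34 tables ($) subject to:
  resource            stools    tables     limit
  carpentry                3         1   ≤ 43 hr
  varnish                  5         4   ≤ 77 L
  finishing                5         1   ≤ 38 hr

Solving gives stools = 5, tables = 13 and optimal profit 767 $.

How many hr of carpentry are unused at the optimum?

15

carpentry used = 3·5 + 1·13 = 28; slack = 43 − 28 = 15.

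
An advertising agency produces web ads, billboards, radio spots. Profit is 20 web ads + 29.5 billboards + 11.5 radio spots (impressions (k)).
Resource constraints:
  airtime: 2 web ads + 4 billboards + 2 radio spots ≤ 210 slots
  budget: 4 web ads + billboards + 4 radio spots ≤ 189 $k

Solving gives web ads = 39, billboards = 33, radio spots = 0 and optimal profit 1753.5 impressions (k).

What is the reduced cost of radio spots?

At the optimum: airtime uses 210 of 210 (binding); budget uses 189 of 189 (binding).
From A_Bᵀ y = c: 2·y_airtime + 4·y_budget = 20; 4·y_airtime + 1·y_budget = 29.5.
Solving: y_airtime = 7, y_budget = 1.5.
Reduced cost of radio spots: c₃ − yᵀa₃ = 11.5 − (7·2 + 1.5·4) = 11.5 − 20 = -8.5.

-8.5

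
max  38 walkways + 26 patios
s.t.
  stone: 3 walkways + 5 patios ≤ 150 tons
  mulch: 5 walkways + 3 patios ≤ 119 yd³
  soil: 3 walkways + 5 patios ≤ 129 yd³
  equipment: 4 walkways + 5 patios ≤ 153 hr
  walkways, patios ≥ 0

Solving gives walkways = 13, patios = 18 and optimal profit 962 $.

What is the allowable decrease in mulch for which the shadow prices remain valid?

Binding constraints: mulch, soil. The basis is B = [[5,3],[3,5]] with det 16.
Per unit decrease in mulch, x* moves by d = (-0.3125, 0.1875).
The basis stays optimal until walkways reaches 0; allowable decrease = 41.6 yd³.

41.6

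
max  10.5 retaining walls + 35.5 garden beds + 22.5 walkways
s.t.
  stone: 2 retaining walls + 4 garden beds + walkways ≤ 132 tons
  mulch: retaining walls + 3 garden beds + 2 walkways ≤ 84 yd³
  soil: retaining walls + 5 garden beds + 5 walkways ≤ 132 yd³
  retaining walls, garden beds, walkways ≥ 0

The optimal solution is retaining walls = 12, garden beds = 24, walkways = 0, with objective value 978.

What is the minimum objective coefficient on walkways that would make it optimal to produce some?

27

Check each constraint at x*: stone 120/132 (slack 12); mulch 84/84 (tight); soil 132/132 (tight).
Slack constraints have shadow price 0 (complementary slackness).
From A_Bᵀ y = c: 1·y_mulch + 1·y_soil = 10.5; 3·y_mulch + 5·y_soil = 35.5.
→ y_mulch = 8.5 and y_soil = 2.
walkways enters the basis when its profit ≥ yᵀa₃ = 8.5·2 + 2·5 = 27.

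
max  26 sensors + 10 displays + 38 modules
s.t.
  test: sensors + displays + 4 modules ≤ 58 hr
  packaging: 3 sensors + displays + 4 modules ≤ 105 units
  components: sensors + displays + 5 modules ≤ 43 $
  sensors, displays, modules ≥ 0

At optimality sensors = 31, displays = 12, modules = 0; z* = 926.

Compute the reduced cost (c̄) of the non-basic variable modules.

-4

At the optimum: test uses 43 of 58 (slack = 15); packaging uses 105 of 105 (binding); components uses 43 of 43 (binding).
By complementary slackness, y = 0 for the non-binding constraint.
The binding rows give the dual system: 3·y_packaging + 1·y_components = 26 and 1·y_packaging + 1·y_components = 10.
Solving: y_packaging = 8, y_components = 2.
Reduced cost of modules: c₃ − yᵀa₃ = 38 − (8·4 + 2·5) = 38 − 42 = -4.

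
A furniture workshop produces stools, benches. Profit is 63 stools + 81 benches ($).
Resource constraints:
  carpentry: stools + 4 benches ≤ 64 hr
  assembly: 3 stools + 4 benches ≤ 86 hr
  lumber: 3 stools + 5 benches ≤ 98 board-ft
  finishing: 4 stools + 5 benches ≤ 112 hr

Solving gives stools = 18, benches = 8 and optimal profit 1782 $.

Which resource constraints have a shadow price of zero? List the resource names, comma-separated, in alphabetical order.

carpentry: 50/64 (slack 14)
assembly: 86/86 (binding)
lumber: 94/98 (slack 4)
finishing: 112/112 (binding)
By complementary slackness, a constraint with positive slack has shadow price 0 → carpentry, lumber.

carpentry, lumber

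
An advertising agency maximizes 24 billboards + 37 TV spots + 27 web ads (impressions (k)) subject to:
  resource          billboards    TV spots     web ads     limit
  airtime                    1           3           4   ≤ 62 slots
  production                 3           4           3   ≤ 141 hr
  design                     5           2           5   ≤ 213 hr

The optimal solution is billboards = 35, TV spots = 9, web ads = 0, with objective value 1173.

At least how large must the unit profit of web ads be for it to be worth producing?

Binding: airtime and production. Non-binding: design (20 unused).
Slack constraints have shadow price 0 (complementary slackness).
From A_Bᵀ y = c: 1·y_airtime + 3·y_production = 24; 3·y_airtime + 4·y_production = 37.
This yields shadow prices y_airtime = 3, y_production = 7.
web ads enters the basis when its profit ≥ yᵀa₃ = 3·4 + 7·3 = 33.

33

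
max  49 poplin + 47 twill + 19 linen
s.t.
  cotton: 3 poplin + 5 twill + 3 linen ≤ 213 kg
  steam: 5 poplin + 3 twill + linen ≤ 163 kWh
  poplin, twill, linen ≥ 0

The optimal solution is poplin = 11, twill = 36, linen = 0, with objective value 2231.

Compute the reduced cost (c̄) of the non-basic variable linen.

Check each constraint at x*: cotton 213/213 (tight); steam 163/163 (tight).
The binding rows give the dual system: 3·y_cotton + 5·y_steam = 49 and 5·y_cotton + 3·y_steam = 47.
→ y_cotton = 5.5 and y_steam = 6.5.
Reduced cost of linen: c₃ − yᵀa₃ = 19 − (5.5·3 + 6.5·1) = 19 − 23 = -4.

-4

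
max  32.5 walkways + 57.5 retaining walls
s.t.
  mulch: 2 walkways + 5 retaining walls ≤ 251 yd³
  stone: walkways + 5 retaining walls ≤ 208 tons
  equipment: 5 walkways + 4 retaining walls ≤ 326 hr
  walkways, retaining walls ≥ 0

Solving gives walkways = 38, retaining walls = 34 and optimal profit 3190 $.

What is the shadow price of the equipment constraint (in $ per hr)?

5

Check each constraint at x*: mulch 246/251 (slack 5); stone 208/208 (tight); equipment 326/326 (tight).
Since mulch is not tight, its dual is 0.
The binding rows give the dual system: 1·y_stone + 5·y_equipment = 32.5 and 5·y_stone + 4·y_equipment = 57.5.
→ y_stone = 7.5 and y_equipment = 5.
Shadow price of equipment = 5.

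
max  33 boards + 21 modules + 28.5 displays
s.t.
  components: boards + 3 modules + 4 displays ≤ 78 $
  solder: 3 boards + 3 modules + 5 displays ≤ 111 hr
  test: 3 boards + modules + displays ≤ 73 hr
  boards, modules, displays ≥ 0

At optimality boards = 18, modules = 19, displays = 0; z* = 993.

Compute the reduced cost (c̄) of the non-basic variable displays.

At the optimum: components uses 75 of 78 (slack = 3); solder uses 111 of 111 (binding); test uses 73 of 73 (binding).
By complementary slackness, y = 0 for the non-binding constraint.
The binding rows give the dual system: 3·y_solder + 3·y_test = 33 and 3·y_solder + 1·y_test = 21.
This yields shadow prices y_solder = 5, y_test = 6.
Reduced cost of displays: c₃ − yᵀa₃ = 28.5 − (5·5 + 6·1) = 28.5 − 31 = -2.5.

-2.5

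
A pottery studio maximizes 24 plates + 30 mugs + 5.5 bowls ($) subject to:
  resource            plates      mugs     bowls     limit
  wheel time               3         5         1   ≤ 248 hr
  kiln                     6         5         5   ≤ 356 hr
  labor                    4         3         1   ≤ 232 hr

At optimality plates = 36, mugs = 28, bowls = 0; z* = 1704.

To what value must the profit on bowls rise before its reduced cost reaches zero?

14

At the optimum: wheel time uses 248 of 248 (binding); kiln uses 356 of 356 (binding); labor uses 228 of 232 (slack = 4).
Slack constraints have shadow price 0 (complementary slackness).
Dual feasibility on the basic columns requires 3·y_wheel time + 6·y_kiln = 24, 5·y_wheel time + 5·y_kiln = 30.
Solving: y_wheel time = 4, y_kiln = 2.
bowls enters the basis when its profit ≥ yᵀa₃ = 4·1 + 2·5 = 14.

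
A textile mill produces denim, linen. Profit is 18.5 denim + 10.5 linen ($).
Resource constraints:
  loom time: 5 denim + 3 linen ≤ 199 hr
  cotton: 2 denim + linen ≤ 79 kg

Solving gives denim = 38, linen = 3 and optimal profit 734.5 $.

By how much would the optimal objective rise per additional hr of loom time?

2.5

Both loom time and cotton are binding at x*.
Dual feasibility on the basic columns requires 5·y_loom time + 2·y_cotton = 18.5, 3·y_loom time + 1·y_cotton = 10.5.
→ y_loom time = 2.5 and y_cotton = 3.
Shadow price of loom time = 2.5.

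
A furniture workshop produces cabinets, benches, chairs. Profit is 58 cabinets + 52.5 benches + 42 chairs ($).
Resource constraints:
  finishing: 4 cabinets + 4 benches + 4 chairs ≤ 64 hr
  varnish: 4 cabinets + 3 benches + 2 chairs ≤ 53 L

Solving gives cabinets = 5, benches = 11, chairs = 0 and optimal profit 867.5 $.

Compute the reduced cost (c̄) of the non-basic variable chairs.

-5

Both finishing and varnish are binding at x*.
Dual feasibility on the basic columns requires 4·y_finishing + 4·y_varnish = 58, 4·y_finishing + 3·y_varnish = 52.5.
Solving: y_finishing = 9, y_varnish = 5.5.
Reduced cost of chairs: c₃ − yᵀa₃ = 42 − (9·4 + 5.5·2) = 42 − 47 = -5.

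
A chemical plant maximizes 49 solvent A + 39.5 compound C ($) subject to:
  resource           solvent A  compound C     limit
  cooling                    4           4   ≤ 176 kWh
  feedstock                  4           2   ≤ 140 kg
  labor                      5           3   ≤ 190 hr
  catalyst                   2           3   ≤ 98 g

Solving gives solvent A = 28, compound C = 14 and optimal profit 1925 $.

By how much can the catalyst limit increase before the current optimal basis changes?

8

Binding constraints: feedstock, catalyst. The basis is B = [[4,2],[2,3]] with det 8.
Per unit increase in catalyst, x* moves by d = (-0.25, 0.5).
The basis stays optimal until cooling becomes binding; allowable increase = 8 g.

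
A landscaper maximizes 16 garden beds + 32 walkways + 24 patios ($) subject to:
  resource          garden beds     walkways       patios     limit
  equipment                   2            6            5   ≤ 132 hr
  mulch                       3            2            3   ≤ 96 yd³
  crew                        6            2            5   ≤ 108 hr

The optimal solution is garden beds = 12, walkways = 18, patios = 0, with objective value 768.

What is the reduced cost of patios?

Check each constraint at x*: equipment 132/132 (tight); mulch 72/96 (slack 24); crew 108/108 (tight).
By complementary slackness, y = 0 for the non-binding constraint.
Dual feasibility on the basic columns requires 2·y_equipment + 6·y_crew = 16, 6·y_equipment + 2·y_crew = 32.
→ y_equipment = 5 and y_crew = 1.
Reduced cost of patios: c₃ − yᵀa₃ = 24 − (5·5 + 1·5) = 24 − 30 = -6.

-6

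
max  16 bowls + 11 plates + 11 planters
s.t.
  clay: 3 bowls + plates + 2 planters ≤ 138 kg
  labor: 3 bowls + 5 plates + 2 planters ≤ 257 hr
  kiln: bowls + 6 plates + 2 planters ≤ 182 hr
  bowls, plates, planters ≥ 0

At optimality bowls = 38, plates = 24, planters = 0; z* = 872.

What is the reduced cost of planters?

Check each constraint at x*: clay 138/138 (tight); labor 234/257 (slack 23); kiln 182/182 (tight).
By complementary slackness, y = 0 for the non-binding constraint.
From A_Bᵀ y = c: 3·y_clay + 1·y_kiln = 16; 1·y_clay + 6·y_kiln = 11.
Solving: y_clay = 5, y_kiln = 1.
Reduced cost of planters: c₃ − yᵀa₃ = 11 − (5·2 + 1·2) = 11 − 12 = -1.

-1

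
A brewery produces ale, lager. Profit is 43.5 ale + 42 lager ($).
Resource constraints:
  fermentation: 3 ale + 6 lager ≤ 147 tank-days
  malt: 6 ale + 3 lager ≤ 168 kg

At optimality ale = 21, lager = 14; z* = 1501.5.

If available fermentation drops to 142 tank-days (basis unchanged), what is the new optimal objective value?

1479

Check each constraint at x*: fermentation 147/147 (tight); malt 168/168 (tight).
The binding rows give the dual system: 3·y_fermentation + 6·y_malt = 43.5 and 6·y_fermentation + 3·y_malt = 42.
Solving: y_fermentation = 4.5, y_malt = 5.
Δz = y_fermentation·Δb = 4.5 × (-5) = -22.5, so new z* = 1501.5 − 22.5 = 1479.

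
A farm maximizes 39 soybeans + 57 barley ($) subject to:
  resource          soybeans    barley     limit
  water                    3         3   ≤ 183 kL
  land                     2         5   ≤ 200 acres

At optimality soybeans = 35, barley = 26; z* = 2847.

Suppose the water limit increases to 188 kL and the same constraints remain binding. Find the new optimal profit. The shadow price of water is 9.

2892

Δb = 5, so new z* = 2847 + (9)·(5) = 2847 + 45 = 2892.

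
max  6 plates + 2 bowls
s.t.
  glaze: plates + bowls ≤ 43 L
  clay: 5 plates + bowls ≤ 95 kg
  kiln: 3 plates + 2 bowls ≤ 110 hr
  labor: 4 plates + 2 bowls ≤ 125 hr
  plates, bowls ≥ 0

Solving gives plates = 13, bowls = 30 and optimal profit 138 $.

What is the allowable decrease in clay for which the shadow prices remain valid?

Binding constraints: glaze, clay. The basis is B = [[1,1],[5,1]] with det -4.
Per unit decrease in clay, x* moves by d = (-0.25, 0.25).
The basis stays optimal until plates reaches 0; allowable decrease = 52 kg.

52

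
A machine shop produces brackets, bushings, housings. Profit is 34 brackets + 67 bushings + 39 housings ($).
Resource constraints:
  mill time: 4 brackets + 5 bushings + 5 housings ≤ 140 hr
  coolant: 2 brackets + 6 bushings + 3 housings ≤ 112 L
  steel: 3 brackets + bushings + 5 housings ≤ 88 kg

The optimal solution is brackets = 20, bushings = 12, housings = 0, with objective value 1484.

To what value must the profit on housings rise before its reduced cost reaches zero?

46

At the optimum: mill time uses 140 of 140 (binding); coolant uses 112 of 112 (binding); steel uses 72 of 88 (slack = 16).
Slack constraints have shadow price 0 (complementary slackness).
From A_Bᵀ y = c: 4·y_mill time + 2·y_coolant = 34; 5·y_mill time + 6·y_coolant = 67.
Solving: y_mill time = 5, y_coolant = 7.
housings enters the basis when its profit ≥ yᵀa₃ = 5·5 + 7·3 = 46.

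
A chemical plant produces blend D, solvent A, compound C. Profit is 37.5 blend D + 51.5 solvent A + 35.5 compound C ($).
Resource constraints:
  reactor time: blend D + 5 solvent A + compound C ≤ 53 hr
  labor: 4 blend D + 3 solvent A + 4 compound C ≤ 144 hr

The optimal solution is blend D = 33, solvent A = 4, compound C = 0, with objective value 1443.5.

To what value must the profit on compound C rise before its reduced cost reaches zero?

Check each constraint at x*: reactor time 53/53 (tight); labor 144/144 (tight).
Dual feasibility on the basic columns requires 1·y_reactor time + 4·y_labor = 37.5, 5·y_reactor time + 3·y_labor = 51.5.
Solving: y_reactor time = 5.5, y_labor = 8.
compound C enters the basis when its profit ≥ yᵀa₃ = 5.5·1 + 8·4 = 37.5.

37.5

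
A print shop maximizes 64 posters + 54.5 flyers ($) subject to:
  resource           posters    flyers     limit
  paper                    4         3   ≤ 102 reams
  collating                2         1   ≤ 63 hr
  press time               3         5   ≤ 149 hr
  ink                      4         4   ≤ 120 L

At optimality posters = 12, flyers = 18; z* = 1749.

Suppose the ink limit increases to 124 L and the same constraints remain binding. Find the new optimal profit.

At the optimum: paper uses 102 of 102 (binding); collating uses 42 of 63 (slack = 21); press time uses 126 of 149 (slack = 23); ink uses 120 of 120 (binding).
Slack constraints have shadow price 0 (complementary slackness).
From A_Bᵀ y = c: 4·y_paper + 4·y_ink = 64; 3·y_paper + 4·y_ink = 54.5.
This yields shadow prices y_paper = 9.5, y_ink = 6.5.
Δz = y_ink·Δb = 6.5 × (4) = 26, so new z* = 1749 + 26 = 1775.

1775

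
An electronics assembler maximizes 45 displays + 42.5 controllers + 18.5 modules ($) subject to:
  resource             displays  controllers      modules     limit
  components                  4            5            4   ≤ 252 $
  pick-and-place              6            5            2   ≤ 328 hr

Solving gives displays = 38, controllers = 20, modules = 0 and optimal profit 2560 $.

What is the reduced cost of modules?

-4.5

Both components and pick-and-place are binding at x*.
Dual feasibility on the basic columns requires 4·y_components + 6·y_pick-and-place = 45, 5·y_components + 5·y_pick-and-place = 42.5.
This yields shadow prices y_components = 3, y_pick-and-place = 5.5.
Reduced cost of modules: c₃ − yᵀa₃ = 18.5 − (3·4 + 5.5·2) = 18.5 − 23 = -4.5.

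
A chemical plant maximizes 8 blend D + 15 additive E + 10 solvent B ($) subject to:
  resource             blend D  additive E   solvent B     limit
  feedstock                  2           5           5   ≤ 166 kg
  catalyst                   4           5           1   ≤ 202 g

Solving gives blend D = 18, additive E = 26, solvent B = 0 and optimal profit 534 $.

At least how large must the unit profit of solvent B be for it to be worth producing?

Both feedstock and catalyst are binding at x*.
The binding rows give the dual system: 2·y_feedstock + 4·y_catalyst = 8 and 5·y_feedstock + 5·y_catalyst = 15.
→ y_feedstock = 2 and y_catalyst = 1.
solvent B enters the basis when its profit ≥ yᵀa₃ = 2·5 + 1·1 = 11.

11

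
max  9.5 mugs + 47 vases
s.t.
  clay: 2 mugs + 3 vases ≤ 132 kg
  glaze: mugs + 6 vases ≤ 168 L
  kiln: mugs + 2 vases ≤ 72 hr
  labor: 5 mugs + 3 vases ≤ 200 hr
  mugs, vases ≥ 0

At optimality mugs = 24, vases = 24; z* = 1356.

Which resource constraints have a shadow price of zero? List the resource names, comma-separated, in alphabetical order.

clay, labor

clay: 120/132 (slack 12)
glaze: 168/168 (binding)
kiln: 72/72 (binding)
labor: 192/200 (slack 8)
By complementary slackness, a constraint with positive slack has shadow price 0 → clay, labor.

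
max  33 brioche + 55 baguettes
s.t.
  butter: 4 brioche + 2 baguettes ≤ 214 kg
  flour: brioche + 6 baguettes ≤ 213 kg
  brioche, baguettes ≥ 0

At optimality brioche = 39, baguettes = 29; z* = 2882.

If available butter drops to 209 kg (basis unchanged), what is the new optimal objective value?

Both butter and flour are binding at x*.
From A_Bᵀ y = c: 4·y_butter + 1·y_flour = 33; 2·y_butter + 6·y_flour = 55.
Solving: y_butter = 6.5, y_flour = 7.
Δz = y_butter·Δb = 6.5 × (-5) = -32.5, so new z* = 2882 − 32.5 = 2849.5.

2849.5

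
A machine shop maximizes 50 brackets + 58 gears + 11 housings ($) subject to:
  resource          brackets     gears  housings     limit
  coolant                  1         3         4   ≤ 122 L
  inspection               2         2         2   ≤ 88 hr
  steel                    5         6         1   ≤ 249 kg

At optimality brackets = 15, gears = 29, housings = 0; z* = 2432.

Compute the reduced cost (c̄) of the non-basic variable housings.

-7

Check each constraint at x*: coolant 102/122 (slack 20); inspection 88/88 (tight); steel 249/249 (tight).
Slack constraints have shadow price 0 (complementary slackness).
The binding rows give the dual system: 2·y_inspection + 5·y_steel = 50 and 2·y_inspection + 6·y_steel = 58.
Solving: y_inspection = 5, y_steel = 8.
Reduced cost of housings: c₃ − yᵀa₃ = 11 − (5·2 + 8·1) = 11 − 18 = -7.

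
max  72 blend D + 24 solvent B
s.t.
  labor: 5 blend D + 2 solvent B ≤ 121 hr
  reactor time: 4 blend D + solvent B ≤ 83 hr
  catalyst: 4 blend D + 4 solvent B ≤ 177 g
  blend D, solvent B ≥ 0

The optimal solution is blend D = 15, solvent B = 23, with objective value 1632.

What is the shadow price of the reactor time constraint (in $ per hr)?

8

Binding: labor and reactor time. Non-binding: catalyst (25 unused).
Since catalyst is not tight, its dual is 0.
Dual feasibility on the basic columns requires 5·y_labor + 4·y_reactor time = 72, 2·y_labor + 1·y_reactor time = 24.
→ y_labor = 8 and y_reactor time = 8.
Shadow price of reactor time = 8.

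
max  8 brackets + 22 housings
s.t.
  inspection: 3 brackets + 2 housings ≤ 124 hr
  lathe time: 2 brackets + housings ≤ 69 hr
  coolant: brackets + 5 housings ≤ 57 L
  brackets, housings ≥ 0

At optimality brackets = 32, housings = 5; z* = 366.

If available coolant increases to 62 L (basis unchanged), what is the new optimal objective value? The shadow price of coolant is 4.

386

Δb = 5, so new z* = 366 + (4)·(5) = 366 + 20 = 386.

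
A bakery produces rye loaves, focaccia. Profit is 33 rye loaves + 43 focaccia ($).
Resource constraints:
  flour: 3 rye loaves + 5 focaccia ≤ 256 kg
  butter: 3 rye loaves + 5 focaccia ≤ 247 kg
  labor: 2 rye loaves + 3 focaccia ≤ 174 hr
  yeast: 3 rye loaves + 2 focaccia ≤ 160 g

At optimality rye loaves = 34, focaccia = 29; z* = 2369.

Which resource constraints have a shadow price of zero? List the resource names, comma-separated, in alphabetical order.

flour: 247/256 (slack 9)
butter: 247/247 (binding)
labor: 155/174 (slack 19)
yeast: 160/160 (binding)
By complementary slackness, a constraint with positive slack has shadow price 0 → flour, labor.

flour, labor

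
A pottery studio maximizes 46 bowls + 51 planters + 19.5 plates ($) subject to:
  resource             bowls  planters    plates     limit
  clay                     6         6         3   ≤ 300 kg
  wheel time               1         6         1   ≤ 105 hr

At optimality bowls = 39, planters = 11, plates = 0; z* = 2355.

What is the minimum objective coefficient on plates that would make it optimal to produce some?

At the optimum: clay uses 300 of 300 (binding); wheel time uses 105 of 105 (binding).
The binding rows give the dual system: 6·y_clay + 1·y_wheel time = 46 and 6·y_clay + 6·y_wheel time = 51.
This yields shadow prices y_clay = 7.5, y_wheel time = 1.
plates enters the basis when its profit ≥ yᵀa₃ = 7.5·3 + 1·1 = 23.5.

23.5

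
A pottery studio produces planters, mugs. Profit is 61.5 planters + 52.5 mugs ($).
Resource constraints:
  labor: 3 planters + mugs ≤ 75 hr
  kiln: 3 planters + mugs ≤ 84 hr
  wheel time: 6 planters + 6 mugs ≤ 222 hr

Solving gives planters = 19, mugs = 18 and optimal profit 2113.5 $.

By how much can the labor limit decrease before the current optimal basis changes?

Binding constraints: labor, wheel time. The basis is B = [[3,1],[6,6]] with det 12.
Per unit decrease in labor, x* moves by d = (-0.5, 0.5).
The basis stays optimal until planters reaches 0; allowable decrease = 38 hr.

38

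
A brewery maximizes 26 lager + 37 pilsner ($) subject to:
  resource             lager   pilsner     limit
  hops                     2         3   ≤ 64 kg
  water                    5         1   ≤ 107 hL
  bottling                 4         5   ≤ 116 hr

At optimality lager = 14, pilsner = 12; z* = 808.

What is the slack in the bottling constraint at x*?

bottling used = 4·14 + 5·12 = 116; slack = 116 − 116 = 0.

0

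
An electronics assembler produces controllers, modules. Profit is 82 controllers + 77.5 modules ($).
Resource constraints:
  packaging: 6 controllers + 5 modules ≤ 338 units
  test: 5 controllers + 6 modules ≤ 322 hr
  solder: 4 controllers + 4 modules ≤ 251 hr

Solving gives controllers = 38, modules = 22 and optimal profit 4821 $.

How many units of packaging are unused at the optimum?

0

packaging used = 6·38 + 5·22 = 338; slack = 338 − 338 = 0.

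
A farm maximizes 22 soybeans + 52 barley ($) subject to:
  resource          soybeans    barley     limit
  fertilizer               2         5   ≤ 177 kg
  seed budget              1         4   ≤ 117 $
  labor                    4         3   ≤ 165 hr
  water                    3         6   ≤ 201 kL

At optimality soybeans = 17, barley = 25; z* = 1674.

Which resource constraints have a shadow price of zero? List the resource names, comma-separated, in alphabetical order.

fertilizer, labor

fertilizer: 159/177 (slack 18)
seed budget: 117/117 (binding)
labor: 143/165 (slack 22)
water: 201/201 (binding)
By complementary slackness, a constraint with positive slack has shadow price 0 → fertilizer, labor.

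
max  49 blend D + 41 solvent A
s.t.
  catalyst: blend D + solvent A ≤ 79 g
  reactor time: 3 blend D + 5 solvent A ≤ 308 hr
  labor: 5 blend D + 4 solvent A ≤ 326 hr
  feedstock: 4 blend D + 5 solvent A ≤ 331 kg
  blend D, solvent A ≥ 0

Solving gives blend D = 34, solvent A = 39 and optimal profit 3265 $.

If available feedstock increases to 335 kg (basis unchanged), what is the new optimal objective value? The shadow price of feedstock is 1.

3269

Δb = 4, so new z* = 3265 + (1)·(4) = 3265 + 4 = 3269.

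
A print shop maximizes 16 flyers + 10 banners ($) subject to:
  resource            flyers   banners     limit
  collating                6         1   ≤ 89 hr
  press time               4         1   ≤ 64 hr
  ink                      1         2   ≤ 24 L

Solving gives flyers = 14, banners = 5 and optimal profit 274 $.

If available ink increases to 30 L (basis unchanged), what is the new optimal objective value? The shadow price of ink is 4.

298

Δb = 6, so new z* = 274 + (4)·(6) = 274 + 24 = 298.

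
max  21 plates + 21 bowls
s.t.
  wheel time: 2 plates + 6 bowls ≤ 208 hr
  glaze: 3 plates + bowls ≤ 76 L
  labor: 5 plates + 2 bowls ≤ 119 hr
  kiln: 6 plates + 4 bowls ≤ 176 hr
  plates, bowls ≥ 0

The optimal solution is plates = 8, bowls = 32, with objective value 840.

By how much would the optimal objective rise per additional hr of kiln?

Check each constraint at x*: wheel time 208/208 (tight); glaze 56/76 (slack 20); labor 104/119 (slack 15); kiln 176/176 (tight).
Since glaze, labor are not tight, their duals are 0.
Dual feasibility on the basic columns requires 2·y_wheel time + 6·y_kiln = 21, 6·y_wheel time + 4·y_kiln = 21.
This yields shadow prices y_wheel time = 1.5, y_kiln = 3.
Shadow price of kiln = 3.

3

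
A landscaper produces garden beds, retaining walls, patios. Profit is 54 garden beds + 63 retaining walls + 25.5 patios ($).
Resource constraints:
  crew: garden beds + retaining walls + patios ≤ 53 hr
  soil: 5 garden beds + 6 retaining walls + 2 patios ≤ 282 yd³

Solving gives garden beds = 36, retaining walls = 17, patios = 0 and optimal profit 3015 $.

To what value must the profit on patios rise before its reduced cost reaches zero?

27

Check each constraint at x*: crew 53/53 (tight); soil 282/282 (tight).
Dual feasibility on the basic columns requires 1·y_crew + 5·y_soil = 54, 1·y_crew + 6·y_soil = 63.
→ y_crew = 9 and y_soil = 9.
patios enters the basis when its profit ≥ yᵀa₃ = 9·1 + 9·2 = 27.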